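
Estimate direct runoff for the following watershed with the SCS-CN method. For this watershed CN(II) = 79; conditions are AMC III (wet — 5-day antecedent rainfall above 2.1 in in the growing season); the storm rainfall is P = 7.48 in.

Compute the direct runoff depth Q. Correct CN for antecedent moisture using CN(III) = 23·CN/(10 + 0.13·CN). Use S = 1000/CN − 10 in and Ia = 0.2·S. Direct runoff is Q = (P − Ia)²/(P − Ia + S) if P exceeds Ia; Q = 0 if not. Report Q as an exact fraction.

Q = 108424659841/17342311075 in ≈ 6.252 in

Wet (AMC III): CN(III) = 23·79/(10 + 0.13·79) = 1817/(2027/100) = 181700/2027 ≈ 89.640
Max retention: S = 1000/(181700/2027) − 10 = 2100/1817 in (≈ 1.156 in)
Ia = 0.2S: 0.2·1.156 = 0.231 in (exactly 420/1817)
P − Ia = 7.480 − 0.231 = 329279/45425 ≈ 7.249 in (> 0, runoff occurs)
Q: (329279/45425)² ÷ (381779/45425) = 108424659841/17342311075 in (≈ 6.252 in)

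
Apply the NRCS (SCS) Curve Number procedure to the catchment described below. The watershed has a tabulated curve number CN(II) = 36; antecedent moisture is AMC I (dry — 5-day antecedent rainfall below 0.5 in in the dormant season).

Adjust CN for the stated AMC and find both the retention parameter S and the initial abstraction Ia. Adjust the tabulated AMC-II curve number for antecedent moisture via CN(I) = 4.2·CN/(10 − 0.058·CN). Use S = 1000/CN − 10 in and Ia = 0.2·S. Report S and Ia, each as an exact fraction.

Dry (AMC I): CN(I) = 4.2·36/(10 − 0.058·36) = (756/5)/(989/125) = 18900/989 ≈ 19.110
Retention S: 1000/CN − 10 with CN=19.110 → S = 8000/189 ≈ 42.328 in
Initial abstraction Ia = S/5 = (8000/189)/5 = 1600/189 ≈ 8.466 in

S = 8000/189 in ≈ 42.328 in; Ia = 1600/189 in ≈ 8.466 in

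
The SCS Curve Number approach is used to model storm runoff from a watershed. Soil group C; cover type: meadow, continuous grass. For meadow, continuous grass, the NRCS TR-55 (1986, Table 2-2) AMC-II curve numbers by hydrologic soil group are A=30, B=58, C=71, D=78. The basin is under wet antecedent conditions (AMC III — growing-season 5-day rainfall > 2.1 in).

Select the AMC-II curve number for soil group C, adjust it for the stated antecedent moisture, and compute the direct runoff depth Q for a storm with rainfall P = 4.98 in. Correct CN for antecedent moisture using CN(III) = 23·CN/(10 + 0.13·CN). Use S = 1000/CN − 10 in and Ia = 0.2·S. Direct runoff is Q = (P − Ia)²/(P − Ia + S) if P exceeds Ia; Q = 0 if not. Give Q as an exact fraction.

NRCS table: meadow, continuous grass, soil group C → CN(II) = 71
Adjust CN=71 to AMC III: 23·71/(10 + 0.13·71) → 1633 ÷ (1923/100) = 163300/1923 ≈ 84.919
Max retention: S = 1000/(163300/1923) − 10 = 2900/1633 in (≈ 1.776 in)
Ia = 0.2S: 0.2·1.776 = 0.355 in (exactly 580/1633)
Since P=4.980 > Ia=0.355: effective rainfall P−Ia = 377617/81650 in
Q: (377617/81650)² ÷ (522617/81650) = 142594598689/42671678050 in (≈ 3.342 in)

Q = 142594598689/42671678050 in ≈ 3.342 in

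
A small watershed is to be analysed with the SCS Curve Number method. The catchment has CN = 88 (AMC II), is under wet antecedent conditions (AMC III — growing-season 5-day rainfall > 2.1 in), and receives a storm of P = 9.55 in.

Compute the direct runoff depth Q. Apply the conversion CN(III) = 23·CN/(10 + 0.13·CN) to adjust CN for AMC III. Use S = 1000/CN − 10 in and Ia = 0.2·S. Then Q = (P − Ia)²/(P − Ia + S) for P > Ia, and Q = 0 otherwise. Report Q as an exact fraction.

Q = 2277484729/256658380 in ≈ 8.874 in

CN(III) from CN(II)=88: (23·88)/(10 + 0.13·88) = 6325/67 ≈ 94.403
Max retention: S = 1000/(6325/67) − 10 = 150/253 in (≈ 0.593 in)
Initial abstraction Ia = S/5 = (150/253)/5 = 30/253 ≈ 0.119 in
P − Ia = 9.550 − 0.119 = 47723/5060 ≈ 9.431 in (> 0, runoff occurs)
Q = (47723/5060)²/((47723/5060) + 150/253) = (2277484729/25603600)/(50723/5060) = 2277484729/256658380 in ≈ 8.874 in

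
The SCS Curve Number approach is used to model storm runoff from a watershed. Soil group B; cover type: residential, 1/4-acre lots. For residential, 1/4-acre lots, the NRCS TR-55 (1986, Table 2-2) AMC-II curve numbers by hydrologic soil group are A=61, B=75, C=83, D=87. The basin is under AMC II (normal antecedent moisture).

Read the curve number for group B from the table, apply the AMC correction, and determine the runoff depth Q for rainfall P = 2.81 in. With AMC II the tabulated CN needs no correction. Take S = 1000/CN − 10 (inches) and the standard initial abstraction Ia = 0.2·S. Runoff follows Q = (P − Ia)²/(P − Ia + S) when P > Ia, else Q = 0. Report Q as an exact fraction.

NRCS table: residential, 1/4-acre lots, soil group B → CN(II) = 75
AMC II — tabulated CN = 75 applies directly.
Max retention: S = 1000/75 − 10 = 10/3 in (≈ 3.333 in)
Initial abstraction Ia = S/5 = (10/3)/5 = 2/3 ≈ 0.667 in
Since P=2.810 > Ia=0.667: effective rainfall P−Ia = 643/300 in
Q: (643/300)² ÷ (1643/300) = 413449/492900 in (≈ 0.839 in)

Q = 413449/492900 in ≈ 0.839 in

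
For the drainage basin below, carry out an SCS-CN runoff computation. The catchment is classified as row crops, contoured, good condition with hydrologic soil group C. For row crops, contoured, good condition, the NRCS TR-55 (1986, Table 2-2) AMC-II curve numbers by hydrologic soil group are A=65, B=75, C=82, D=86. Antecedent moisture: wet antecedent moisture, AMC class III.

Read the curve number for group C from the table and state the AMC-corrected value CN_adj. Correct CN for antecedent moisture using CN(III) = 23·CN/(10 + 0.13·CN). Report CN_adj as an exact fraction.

CN_adj = 94300/1033 ≈ 91.288

NRCS table: row crops, contoured, good condition, soil group C → CN(II) = 82
Adjust CN=82 to AMC III: 23·82/(10 + 0.13·82) → 1886 ÷ (1033/50) = 94300/1033 ≈ 91.288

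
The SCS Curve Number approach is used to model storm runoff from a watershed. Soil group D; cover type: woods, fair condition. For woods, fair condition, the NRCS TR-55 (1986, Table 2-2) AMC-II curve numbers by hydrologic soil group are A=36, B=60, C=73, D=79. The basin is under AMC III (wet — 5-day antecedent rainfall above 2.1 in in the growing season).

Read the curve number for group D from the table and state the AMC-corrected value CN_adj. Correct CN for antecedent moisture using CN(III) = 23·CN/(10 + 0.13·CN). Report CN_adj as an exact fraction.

NRCS table: woods, fair condition, soil group D → CN(II) = 79
Wet (AMC III): CN(III) = 23·79/(10 + 0.13·79) = 1817/(2027/100) = 181700/2027 ≈ 89.640

CN_adj = 181700/2027 ≈ 89.640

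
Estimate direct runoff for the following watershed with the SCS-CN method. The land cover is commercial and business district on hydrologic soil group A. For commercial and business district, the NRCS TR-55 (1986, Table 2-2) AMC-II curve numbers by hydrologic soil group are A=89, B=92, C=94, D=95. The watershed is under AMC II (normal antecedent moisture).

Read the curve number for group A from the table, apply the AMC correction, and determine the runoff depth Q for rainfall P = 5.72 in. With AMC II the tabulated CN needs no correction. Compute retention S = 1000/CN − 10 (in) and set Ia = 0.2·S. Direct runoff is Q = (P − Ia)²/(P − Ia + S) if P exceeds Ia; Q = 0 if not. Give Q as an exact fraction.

Q = 13479939/3019325 in ≈ 4.465 in

NRCS table: commercial and business district, soil group A → CN(II) = 89
Average conditions: CN = 89 (no AMC adjustment).
Retention S: 1000/CN − 10 with CN=89.000 → S = 110/89 ≈ 1.236 in
Initial abstraction Ia = S/5 = (110/89)/5 = 22/89 ≈ 0.247 in
Since P=5.720 > Ia=0.247: effective rainfall P−Ia = 12177/2225 in
Runoff Q = (P−Ia)²/(P−Ia+S) = (5.473)²/(5.473+1.236) = 13479939/3019325 ≈ 4.465 in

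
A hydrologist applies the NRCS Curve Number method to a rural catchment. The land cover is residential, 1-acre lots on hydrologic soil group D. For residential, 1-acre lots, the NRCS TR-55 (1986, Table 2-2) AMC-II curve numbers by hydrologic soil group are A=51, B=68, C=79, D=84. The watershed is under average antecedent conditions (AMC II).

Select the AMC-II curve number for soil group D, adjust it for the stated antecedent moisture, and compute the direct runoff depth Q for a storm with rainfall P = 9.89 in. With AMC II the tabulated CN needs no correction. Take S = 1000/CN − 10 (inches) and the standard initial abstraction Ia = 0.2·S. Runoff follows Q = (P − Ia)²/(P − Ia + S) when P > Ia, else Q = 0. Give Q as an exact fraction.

Q = 398760961/50334900 in ≈ 7.922 in

NRCS table: residential, 1-acre lots, soil group D → CN(II) = 84
CN(II) = 84; AMC II needs no correction.
Retention S: 1000/CN − 10 with CN=84.000 → S = 40/21 ≈ 1.905 in
Initial abstraction Ia = S/5 = (40/21)/5 = 8/21 ≈ 0.381 in
Since P=9.890 > Ia=0.381: effective rainfall P−Ia = 19969/2100 in
Q: (19969/2100)² ÷ (23969/2100) = 398760961/50334900 in (≈ 7.922 in)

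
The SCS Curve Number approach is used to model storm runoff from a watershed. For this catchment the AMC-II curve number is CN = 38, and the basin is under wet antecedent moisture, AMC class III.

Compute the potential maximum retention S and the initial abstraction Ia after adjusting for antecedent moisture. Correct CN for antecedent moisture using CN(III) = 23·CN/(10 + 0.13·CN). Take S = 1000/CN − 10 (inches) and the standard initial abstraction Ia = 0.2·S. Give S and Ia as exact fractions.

S = 3100/437 in ≈ 7.094 in; Ia = 620/437 in ≈ 1.419 in

CN(III) from CN(II)=38: (23·38)/(10 + 0.13·38) = 43700/747 ≈ 58.501
S = 1000/(43700/747) − 10 = 3100/437 in ≈ 7.094 in
Ia = 0.2·(3100/437) = 620/437 in ≈ 1.419 in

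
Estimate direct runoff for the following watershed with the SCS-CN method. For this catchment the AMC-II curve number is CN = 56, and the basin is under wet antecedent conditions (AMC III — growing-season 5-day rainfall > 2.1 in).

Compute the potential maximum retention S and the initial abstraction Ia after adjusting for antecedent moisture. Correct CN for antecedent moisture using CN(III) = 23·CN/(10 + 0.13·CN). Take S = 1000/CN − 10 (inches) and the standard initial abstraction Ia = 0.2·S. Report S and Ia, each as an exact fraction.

Adjust CN=56 to AMC III: 23·56/(10 + 0.13·56) → 1288 ÷ (432/25) = 4025/54 ≈ 74.537
Retention S: 1000/CN − 10 with CN=74.537 → S = 550/161 ≈ 3.416 in
Ia = 0.2·(550/161) = 110/161 in ≈ 0.683 in

S = 550/161 in ≈ 3.416 in; Ia = 110/161 in ≈ 0.683 in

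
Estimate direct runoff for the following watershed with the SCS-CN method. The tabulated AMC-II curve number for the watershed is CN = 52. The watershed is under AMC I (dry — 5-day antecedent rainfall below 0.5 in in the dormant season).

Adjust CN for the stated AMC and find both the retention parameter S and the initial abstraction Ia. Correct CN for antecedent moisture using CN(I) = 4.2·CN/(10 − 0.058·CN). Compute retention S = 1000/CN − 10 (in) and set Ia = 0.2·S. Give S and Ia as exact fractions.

Adjust CN=52 to AMC I: 4.2·52/(10 − 0.058·52) → (1092/5) ÷ (873/125) = 9100/291 ≈ 31.271
Retention S: 1000/CN − 10 with CN=31.271 → S = 2000/91 ≈ 21.978 in
Ia = 0.2S: 0.2·21.978 = 4.396 in (exactly 400/91)

S = 2000/91 in ≈ 21.978 in; Ia = 400/91 in ≈ 4.396 in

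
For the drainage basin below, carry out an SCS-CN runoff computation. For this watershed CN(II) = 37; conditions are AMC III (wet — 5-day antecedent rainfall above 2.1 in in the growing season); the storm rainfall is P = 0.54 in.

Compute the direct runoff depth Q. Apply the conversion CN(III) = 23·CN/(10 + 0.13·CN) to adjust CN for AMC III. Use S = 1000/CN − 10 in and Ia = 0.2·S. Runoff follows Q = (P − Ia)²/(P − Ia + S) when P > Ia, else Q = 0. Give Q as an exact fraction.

Wet (AMC III): CN(III) = 23·37/(10 + 0.13·37) = 851/(1481/100) = 85100/1481 ≈ 57.461
S = 1000/(85100/1481) − 10 = 6300/851 in ≈ 7.403 in
Ia = 0.2S: 0.2·7.403 = 1.481 in (exactly 1260/851)
P = 0.540 ≤ Ia = 1.481 in: entire storm abstracted, Q = 0.

Q = 0 in ≈ 0.000 in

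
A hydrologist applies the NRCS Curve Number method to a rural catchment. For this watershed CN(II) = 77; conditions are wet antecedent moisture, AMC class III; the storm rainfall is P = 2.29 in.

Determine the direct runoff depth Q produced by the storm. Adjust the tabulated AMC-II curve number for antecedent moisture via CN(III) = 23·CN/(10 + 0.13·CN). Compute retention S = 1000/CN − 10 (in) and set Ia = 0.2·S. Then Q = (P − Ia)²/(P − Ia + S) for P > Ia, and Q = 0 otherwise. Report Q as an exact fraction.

Q = 244390689/197374100 in ≈ 1.238 in

CN(III) from CN(II)=77: (23·77)/(10 + 0.13·77) = 7700/87 ≈ 88.506
Max retention: S = 1000/(7700/87) − 10 = 100/77 in (≈ 1.299 in)
Ia = 0.2S: 0.2·1.299 = 0.260 in (exactly 20/77)
Excess rainfall: 2.290 − 0.260 = 2.030 in; P > Ia so Q > 0
Q: (15633/7700)² ÷ (25633/7700) = 244390689/197374100 in (≈ 1.238 in)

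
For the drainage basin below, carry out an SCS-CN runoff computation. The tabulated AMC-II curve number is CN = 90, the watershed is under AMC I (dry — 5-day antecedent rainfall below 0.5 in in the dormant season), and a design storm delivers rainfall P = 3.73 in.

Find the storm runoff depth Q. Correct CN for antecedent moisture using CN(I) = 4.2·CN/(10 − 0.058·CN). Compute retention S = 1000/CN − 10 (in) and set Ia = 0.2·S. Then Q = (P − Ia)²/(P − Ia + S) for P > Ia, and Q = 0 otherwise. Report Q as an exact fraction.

Q = 3659887009/2088393300 in ≈ 1.752 in

Adjust CN=90 to AMC I: 4.2·90/(10 − 0.058·90) → 378 ÷ (239/50) = 18900/239 ≈ 79.079
Max retention: S = 1000/(18900/239) − 10 = 500/189 in (≈ 2.646 in)
Ia = 0.2·(500/189) = 100/189 in ≈ 0.529 in
Excess rainfall: 3.730 − 0.529 = 3.201 in; P > Ia so Q > 0
Runoff Q = (P−Ia)²/(P−Ia+S) = (3.201)²/(3.201+2.646) = 3659887009/2088393300 ≈ 1.752 in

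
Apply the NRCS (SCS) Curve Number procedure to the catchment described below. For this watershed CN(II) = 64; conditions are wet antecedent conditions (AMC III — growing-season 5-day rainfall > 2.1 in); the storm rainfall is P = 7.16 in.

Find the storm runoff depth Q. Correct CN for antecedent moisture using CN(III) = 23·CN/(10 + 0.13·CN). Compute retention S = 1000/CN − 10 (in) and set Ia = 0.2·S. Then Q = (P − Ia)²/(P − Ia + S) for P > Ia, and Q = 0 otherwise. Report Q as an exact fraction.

Wet (AMC III): CN(III) = 23·64/(10 + 0.13·64) = 1472/(458/25) = 18400/229 ≈ 80.349
Max retention: S = 1000/(18400/229) − 10 = 225/92 in (≈ 2.446 in)
Ia = 0.2·(225/92) = 45/92 in ≈ 0.489 in
Excess rainfall: 7.160 − 0.489 = 6.671 in; P > Ia so Q > 0
Runoff Q = (P−Ia)²/(P−Ia+S) = (6.671)²/(6.671+2.446) = 235407649/48226400 ≈ 4.881 in

Q = 235407649/48226400 in ≈ 4.881 in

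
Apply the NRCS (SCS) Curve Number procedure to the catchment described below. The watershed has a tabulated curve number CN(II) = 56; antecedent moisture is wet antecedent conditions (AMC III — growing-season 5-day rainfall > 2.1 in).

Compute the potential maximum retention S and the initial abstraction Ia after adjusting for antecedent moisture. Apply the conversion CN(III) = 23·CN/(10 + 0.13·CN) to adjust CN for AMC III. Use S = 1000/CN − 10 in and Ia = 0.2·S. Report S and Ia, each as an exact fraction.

Wet (AMC III): CN(III) = 23·56/(10 + 0.13·56) = 1288/(432/25) = 4025/54 ≈ 74.537
Max retention: S = 1000/(4025/54) − 10 = 550/161 in (≈ 3.416 in)
Ia = 0.2S: 0.2·3.416 = 0.683 in (exactly 110/161)

S = 550/161 in ≈ 3.416 in; Ia = 110/161 in ≈ 0.683 in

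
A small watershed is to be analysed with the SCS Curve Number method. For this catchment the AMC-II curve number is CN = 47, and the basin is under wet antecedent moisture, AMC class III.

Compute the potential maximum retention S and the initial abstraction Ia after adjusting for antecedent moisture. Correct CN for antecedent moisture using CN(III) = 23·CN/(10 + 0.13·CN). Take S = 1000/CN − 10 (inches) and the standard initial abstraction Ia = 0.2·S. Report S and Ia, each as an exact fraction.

S = 5300/1081 in ≈ 4.903 in; Ia = 1060/1081 in ≈ 0.981 in

Adjust CN=47 to AMC III: 23·47/(10 + 0.13·47) → 1081 ÷ (1611/100) = 108100/1611 ≈ 67.101
Retention S: 1000/CN − 10 with CN=67.101 → S = 5300/1081 ≈ 4.903 in
Ia = 0.2·(5300/1081) = 1060/1081 in ≈ 0.981 in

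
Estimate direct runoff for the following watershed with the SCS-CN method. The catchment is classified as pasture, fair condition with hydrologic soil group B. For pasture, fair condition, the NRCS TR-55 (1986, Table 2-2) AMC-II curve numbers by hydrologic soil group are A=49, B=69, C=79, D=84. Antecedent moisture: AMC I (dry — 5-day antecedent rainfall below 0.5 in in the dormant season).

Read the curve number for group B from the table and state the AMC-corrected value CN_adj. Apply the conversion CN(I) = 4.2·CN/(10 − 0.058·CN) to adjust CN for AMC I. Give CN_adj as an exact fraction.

NRCS table: pasture, fair condition, soil group B → CN(II) = 69
CN(I) from CN(II)=69: (4.2·69)/(10 − 0.058·69) = 144900/2999 ≈ 48.316

CN_adj = 144900/2999 ≈ 48.316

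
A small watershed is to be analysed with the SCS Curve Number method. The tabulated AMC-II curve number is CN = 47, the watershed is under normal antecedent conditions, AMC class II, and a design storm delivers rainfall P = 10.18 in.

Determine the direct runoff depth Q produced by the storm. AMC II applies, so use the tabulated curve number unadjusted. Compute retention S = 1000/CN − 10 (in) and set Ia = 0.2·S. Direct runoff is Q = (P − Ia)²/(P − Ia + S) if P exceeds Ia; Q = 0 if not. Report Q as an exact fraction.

Q = 346816129/106039050 in ≈ 3.271 in

CN(II) = 47; AMC II needs no correction.
Retention S: 1000/CN − 10 with CN=47.000 → S = 530/47 ≈ 11.277 in
Ia = 0.2·(530/47) = 106/47 in ≈ 2.255 in
Excess rainfall: 10.180 − 2.255 = 7.925 in; P > Ia so Q > 0
Q = (18623/2350)²/((18623/2350) + 530/47) = (346816129/5522500)/(45123/2350) = 346816129/106039050 in ≈ 3.271 in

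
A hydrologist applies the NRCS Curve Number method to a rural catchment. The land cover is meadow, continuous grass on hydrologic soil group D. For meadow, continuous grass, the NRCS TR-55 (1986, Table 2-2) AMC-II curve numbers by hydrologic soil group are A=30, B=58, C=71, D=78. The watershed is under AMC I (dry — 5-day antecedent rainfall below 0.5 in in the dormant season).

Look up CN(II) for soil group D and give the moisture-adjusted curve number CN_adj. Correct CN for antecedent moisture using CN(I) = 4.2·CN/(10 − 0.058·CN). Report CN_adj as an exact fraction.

NRCS table: meadow, continuous grass, soil group D → CN(II) = 78
Adjust CN=78 to AMC I: 4.2·78/(10 − 0.058·78) → (1638/5) ÷ (1369/250) = 81900/1369 ≈ 59.825

CN_adj = 81900/1369 ≈ 59.825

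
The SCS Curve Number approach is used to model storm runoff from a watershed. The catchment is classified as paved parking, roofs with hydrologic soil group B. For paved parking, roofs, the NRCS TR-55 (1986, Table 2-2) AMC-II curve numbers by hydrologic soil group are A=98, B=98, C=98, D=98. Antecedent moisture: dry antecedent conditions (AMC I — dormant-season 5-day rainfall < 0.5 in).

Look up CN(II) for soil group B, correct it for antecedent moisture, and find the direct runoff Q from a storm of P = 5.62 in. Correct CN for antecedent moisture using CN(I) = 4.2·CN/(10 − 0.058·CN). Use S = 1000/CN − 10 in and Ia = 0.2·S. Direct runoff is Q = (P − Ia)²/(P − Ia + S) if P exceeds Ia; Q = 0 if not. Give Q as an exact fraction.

NRCS table: paved parking, roofs, soil group B → CN(II) = 98
Dry (AMC I): CN(I) = 4.2·98/(10 − 0.058·98) = (2058/5)/(1079/250) = 102900/1079 ≈ 95.366
S = 1000/(102900/1079) − 10 = 500/1029 in ≈ 0.486 in
Ia = 0.2S: 0.2·0.486 = 0.097 in (exactly 100/1029)
Excess rainfall: 5.620 − 0.097 = 5.523 in; P > Ia so Q > 0
Runoff Q = (P−Ia)²/(P−Ia+S) = (5.523)²/(5.523+0.486) = 80740654201/15905716050 ≈ 5.076 in

Q = 80740654201/15905716050 in ≈ 5.076 in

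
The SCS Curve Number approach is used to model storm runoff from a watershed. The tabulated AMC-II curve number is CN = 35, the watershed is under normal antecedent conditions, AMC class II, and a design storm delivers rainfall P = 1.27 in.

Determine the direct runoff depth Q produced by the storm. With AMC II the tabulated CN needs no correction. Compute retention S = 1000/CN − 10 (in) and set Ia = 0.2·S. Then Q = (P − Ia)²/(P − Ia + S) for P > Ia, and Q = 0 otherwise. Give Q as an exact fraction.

Q = 0 in ≈ 0.000 in

Average conditions: CN = 35 (no AMC adjustment).
Retention S: 1000/CN − 10 with CN=35.000 → S = 130/7 ≈ 18.571 in
Ia = 0.2·(130/7) = 26/7 in ≈ 3.714 in
P = 1.270 ≤ Ia = 3.714 in: entire storm abstracted, Q = 0.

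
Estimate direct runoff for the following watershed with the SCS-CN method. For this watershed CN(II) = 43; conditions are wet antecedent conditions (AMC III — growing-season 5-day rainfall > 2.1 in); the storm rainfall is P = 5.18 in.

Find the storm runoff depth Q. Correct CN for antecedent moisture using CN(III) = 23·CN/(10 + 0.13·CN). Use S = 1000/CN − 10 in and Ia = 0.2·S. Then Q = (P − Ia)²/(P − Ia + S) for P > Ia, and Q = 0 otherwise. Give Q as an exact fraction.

CN(III) from CN(II)=43: (23·43)/(10 + 0.13·43) = 98900/1559 ≈ 63.438
S = 1000/(98900/1559) − 10 = 5700/989 in ≈ 5.763 in
Initial abstraction Ia = S/5 = (5700/989)/5 = 1140/989 ≈ 1.153 in
Excess rainfall: 5.180 − 1.153 = 4.027 in; P > Ia so Q > 0
Q: (199151/49450)² ÷ (484151/49450) = 39661120801/23941266950 in (≈ 1.657 in)

Q = 39661120801/23941266950 in ≈ 1.657 in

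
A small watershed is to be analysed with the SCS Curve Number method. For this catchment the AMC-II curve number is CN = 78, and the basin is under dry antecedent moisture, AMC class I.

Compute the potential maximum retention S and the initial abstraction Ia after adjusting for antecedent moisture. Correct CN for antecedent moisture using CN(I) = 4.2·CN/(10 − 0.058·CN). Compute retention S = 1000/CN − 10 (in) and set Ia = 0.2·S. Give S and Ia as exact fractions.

Adjust CN=78 to AMC I: 4.2·78/(10 − 0.058·78) → (1638/5) ÷ (1369/250) = 81900/1369 ≈ 59.825
S = 1000/(81900/1369) − 10 = 5500/819 in ≈ 6.716 in
Ia = 0.2·(5500/819) = 1100/819 in ≈ 1.343 in

S = 5500/819 in ≈ 6.716 in; Ia = 1100/819 in ≈ 1.343 in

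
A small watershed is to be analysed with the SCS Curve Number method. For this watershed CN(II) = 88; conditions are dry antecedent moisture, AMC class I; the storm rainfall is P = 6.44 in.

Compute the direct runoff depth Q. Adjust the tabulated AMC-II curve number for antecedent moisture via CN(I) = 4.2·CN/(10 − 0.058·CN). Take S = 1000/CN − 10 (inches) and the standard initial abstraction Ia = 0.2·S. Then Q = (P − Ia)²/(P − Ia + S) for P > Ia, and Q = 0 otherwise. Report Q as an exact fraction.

Q = 124255609/33489225 in ≈ 3.710 in

Dry (AMC I): CN(I) = 4.2·88/(10 − 0.058·88) = (1848/5)/(612/125) = 3850/51 ≈ 75.490
S = 1000/(3850/51) − 10 = 250/77 in ≈ 3.247 in
Ia = 0.2·(250/77) = 50/77 in ≈ 0.649 in
Since P=6.440 > Ia=0.649: effective rainfall P−Ia = 11147/1925 in
Runoff Q = (P−Ia)²/(P−Ia+S) = (5.791)²/(5.791+3.247) = 124255609/33489225 ≈ 3.710 in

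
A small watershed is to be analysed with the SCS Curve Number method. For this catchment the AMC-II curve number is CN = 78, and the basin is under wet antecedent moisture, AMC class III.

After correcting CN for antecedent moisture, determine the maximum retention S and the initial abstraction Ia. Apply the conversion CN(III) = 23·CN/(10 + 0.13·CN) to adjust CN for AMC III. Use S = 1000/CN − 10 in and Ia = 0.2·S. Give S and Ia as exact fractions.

Adjust CN=78 to AMC III: 23·78/(10 + 0.13·78) → 1794 ÷ (1007/50) = 89700/1007 ≈ 89.076
Max retention: S = 1000/(89700/1007) − 10 = 1100/897 in (≈ 1.226 in)
Ia = 0.2S: 0.2·1.226 = 0.245 in (exactly 220/897)

S = 1100/897 in ≈ 1.226 in; Ia = 220/897 in ≈ 0.245 in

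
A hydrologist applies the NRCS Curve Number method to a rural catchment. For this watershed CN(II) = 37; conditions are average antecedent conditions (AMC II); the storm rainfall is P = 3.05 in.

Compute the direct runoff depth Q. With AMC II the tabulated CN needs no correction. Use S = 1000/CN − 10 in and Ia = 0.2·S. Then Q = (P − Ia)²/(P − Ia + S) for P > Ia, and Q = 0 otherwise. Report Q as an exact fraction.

AMC II — tabulated CN = 37 applies directly.
Max retention: S = 1000/37 − 10 = 630/37 in (≈ 17.027 in)
Initial abstraction Ia = S/5 = (630/37)/5 = 126/37 ≈ 3.405 in
P = 3.050 ≤ Ia = 3.405 in: entire storm abstracted, Q = 0.

Q = 0 in ≈ 0.000 in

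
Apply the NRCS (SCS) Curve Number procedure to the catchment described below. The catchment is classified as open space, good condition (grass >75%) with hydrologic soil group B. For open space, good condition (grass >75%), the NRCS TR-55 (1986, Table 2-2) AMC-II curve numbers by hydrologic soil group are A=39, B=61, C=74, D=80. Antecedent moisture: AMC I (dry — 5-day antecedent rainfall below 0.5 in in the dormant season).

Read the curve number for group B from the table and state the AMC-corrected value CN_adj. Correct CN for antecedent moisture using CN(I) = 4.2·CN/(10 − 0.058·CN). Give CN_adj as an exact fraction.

NRCS table: open space, good condition (grass >75%), soil group B → CN(II) = 61
CN(I) from CN(II)=61: (4.2·61)/(10 − 0.058·61) = 42700/1077 ≈ 39.647

CN_adj = 42700/1077 ≈ 39.647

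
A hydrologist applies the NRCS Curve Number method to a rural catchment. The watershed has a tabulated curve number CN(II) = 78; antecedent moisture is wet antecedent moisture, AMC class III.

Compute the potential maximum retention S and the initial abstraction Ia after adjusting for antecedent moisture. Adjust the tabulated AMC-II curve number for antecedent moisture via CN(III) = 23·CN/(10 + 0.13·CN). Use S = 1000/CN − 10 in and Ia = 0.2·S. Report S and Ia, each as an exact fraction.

S = 1100/897 in ≈ 1.226 in; Ia = 220/897 in ≈ 0.245 in

Adjust CN=78 to AMC III: 23·78/(10 + 0.13·78) → 1794 ÷ (1007/50) = 89700/1007 ≈ 89.076
S = 1000/(89700/1007) − 10 = 1100/897 in ≈ 1.226 in
Ia = 0.2S: 0.2·1.226 = 0.245 in (exactly 220/897)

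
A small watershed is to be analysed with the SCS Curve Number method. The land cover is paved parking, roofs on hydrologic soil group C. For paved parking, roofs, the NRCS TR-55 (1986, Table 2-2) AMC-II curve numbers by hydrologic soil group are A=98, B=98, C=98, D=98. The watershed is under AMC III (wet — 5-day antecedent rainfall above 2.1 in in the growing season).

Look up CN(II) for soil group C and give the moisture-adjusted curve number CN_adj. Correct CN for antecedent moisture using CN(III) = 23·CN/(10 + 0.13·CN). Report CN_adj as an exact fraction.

NRCS table: paved parking, roofs, soil group C → CN(II) = 98
Adjust CN=98 to AMC III: 23·98/(10 + 0.13·98) → 2254 ÷ (1137/50) = 112700/1137 ≈ 99.120

CN_adj = 112700/1137 ≈ 99.120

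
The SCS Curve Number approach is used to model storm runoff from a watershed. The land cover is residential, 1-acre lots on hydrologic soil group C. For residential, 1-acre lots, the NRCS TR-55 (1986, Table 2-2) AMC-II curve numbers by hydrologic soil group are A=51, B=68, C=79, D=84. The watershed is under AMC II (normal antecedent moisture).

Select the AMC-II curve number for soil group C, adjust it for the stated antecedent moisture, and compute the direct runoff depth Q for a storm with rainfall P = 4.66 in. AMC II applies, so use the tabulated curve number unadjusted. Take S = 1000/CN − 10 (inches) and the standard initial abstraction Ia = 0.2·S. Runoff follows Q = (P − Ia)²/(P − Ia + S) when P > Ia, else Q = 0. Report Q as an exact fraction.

Q = 265918249/105887650 in ≈ 2.511 in

NRCS table: residential, 1-acre lots, soil group C → CN(II) = 79
AMC II — tabulated CN = 79 applies directly.
S = 1000/79 − 10 = 210/79 in ≈ 2.658 in
Ia = 0.2S: 0.2·2.658 = 0.532 in (exactly 42/79)
Excess rainfall: 4.660 − 0.532 = 4.128 in; P > Ia so Q > 0
Q = (16307/3950)²/((16307/3950) + 210/79) = (265918249/15602500)/(26807/3950) = 265918249/105887650 in ≈ 2.511 in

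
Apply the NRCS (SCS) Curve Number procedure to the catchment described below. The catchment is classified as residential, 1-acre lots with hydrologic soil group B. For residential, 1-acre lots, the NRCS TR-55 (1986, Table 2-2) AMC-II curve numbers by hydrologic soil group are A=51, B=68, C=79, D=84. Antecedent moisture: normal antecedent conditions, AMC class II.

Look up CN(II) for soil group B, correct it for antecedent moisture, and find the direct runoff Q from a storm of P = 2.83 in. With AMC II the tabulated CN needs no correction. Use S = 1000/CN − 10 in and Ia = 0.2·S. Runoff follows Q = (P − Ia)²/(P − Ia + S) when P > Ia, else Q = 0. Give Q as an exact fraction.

NRCS table: residential, 1-acre lots, soil group B → CN(II) = 68
AMC II — tabulated CN = 68 applies directly.
Retention S: 1000/CN − 10 with CN=68.000 → S = 80/17 ≈ 4.706 in
Ia = 0.2S: 0.2·4.706 = 0.941 in (exactly 16/17)
P − Ia = 2.830 − 0.941 = 3211/1700 ≈ 1.889 in (> 0, runoff occurs)
Runoff Q = (P−Ia)²/(P−Ia+S) = (1.889)²/(1.889+4.706) = 10310521/19058700 ≈ 0.541 in

Q = 10310521/19058700 in ≈ 0.541 in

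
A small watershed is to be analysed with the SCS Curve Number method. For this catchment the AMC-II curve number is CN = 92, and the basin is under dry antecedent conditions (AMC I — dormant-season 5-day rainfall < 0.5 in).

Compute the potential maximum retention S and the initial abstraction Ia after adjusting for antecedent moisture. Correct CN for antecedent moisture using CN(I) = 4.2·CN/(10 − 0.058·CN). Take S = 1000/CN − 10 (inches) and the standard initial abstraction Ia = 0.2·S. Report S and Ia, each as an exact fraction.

S = 1000/483 in ≈ 2.070 in; Ia = 200/483 in ≈ 0.414 in

Adjust CN=92 to AMC I: 4.2·92/(10 − 0.058·92) → (1932/5) ÷ (583/125) = 48300/583 ≈ 82.847
Retention S: 1000/CN − 10 with CN=82.847 → S = 1000/483 ≈ 2.070 in
Ia = 0.2S: 0.2·2.070 = 0.414 in (exactly 200/483)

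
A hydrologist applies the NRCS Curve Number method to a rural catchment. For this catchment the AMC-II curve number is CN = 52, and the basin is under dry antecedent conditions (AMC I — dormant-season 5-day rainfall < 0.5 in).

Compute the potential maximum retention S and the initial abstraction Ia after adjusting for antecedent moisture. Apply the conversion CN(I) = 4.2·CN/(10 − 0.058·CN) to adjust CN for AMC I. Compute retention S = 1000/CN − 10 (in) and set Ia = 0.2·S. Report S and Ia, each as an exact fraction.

Adjust CN=52 to AMC I: 4.2·52/(10 − 0.058·52) → (1092/5) ÷ (873/125) = 9100/291 ≈ 31.271
Max retention: S = 1000/(9100/291) − 10 = 2000/91 in (≈ 21.978 in)
Ia = 0.2·(2000/91) = 400/91 in ≈ 4.396 in

S = 2000/91 in ≈ 21.978 in; Ia = 400/91 in ≈ 4.396 in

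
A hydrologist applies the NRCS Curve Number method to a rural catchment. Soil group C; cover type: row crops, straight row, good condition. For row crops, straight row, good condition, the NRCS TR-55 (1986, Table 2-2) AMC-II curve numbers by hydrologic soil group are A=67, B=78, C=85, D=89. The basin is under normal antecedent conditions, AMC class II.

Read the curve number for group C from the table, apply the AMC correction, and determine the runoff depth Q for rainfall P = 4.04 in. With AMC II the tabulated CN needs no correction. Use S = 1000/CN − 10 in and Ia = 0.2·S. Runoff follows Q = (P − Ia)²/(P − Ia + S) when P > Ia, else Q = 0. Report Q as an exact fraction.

NRCS table: row crops, straight row, good condition, soil group C → CN(II) = 85
Average conditions: CN = 85 (no AMC adjustment).
Max retention: S = 1000/85 − 10 = 30/17 in (≈ 1.765 in)
Initial abstraction Ia = S/5 = (30/17)/5 = 6/17 ≈ 0.353 in
P − Ia = 4.040 − 0.353 = 1567/425 ≈ 3.687 in (> 0, runoff occurs)
Runoff Q = (P−Ia)²/(P−Ia+S) = (3.687)²/(3.687+1.765) = 2455489/984725 ≈ 2.494 in

Q = 2455489/984725 in ≈ 2.494 in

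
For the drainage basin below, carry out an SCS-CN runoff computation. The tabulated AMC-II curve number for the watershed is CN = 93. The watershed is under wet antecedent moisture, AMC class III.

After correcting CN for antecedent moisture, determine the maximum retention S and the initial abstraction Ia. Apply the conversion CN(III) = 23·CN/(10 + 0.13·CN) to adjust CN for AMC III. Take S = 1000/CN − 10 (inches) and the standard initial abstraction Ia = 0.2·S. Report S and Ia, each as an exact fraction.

S = 700/2139 in ≈ 0.327 in; Ia = 140/2139 in ≈ 0.065 in

Wet (AMC III): CN(III) = 23·93/(10 + 0.13·93) = 2139/(2209/100) = 213900/2209 ≈ 96.831
Retention S: 1000/CN − 10 with CN=96.831 → S = 700/2139 ≈ 0.327 in
Initial abstraction Ia = S/5 = (700/2139)/5 = 140/2139 ≈ 0.065 in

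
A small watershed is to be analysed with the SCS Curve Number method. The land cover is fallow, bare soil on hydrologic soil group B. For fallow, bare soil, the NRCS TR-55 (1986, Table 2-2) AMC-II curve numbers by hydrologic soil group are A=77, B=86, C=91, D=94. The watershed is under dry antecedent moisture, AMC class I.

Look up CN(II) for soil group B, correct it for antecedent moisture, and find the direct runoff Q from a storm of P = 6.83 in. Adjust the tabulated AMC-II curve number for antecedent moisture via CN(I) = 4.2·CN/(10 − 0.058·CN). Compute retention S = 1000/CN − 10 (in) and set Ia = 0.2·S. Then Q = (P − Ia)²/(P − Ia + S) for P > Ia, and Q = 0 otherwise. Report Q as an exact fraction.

NRCS table: fallow, bare soil, soil group B → CN(II) = 86
CN(I) from CN(II)=86: (4.2·86)/(10 − 0.058·86) = 12900/179 ≈ 72.067
Retention S: 1000/CN − 10 with CN=72.067 → S = 500/129 ≈ 3.876 in
Ia = 0.2S: 0.2·3.876 = 0.775 in (exactly 100/129)
Excess rainfall: 6.830 − 0.775 = 6.055 in; P > Ia so Q > 0
Q = (78107/12900)²/((78107/12900) + 500/129) = (6100703449/166410000)/(128107/12900) = 6100703449/1652580300 in ≈ 3.692 in

Q = 6100703449/1652580300 in ≈ 3.692 in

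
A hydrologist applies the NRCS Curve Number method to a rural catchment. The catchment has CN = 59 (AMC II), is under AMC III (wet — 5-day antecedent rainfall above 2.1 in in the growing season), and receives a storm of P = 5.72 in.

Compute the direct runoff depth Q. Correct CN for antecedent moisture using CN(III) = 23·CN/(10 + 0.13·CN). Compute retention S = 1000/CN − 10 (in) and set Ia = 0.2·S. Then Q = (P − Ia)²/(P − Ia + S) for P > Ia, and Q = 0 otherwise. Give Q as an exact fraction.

Q = 30119949601/9365030175 in ≈ 3.216 in

CN(III) from CN(II)=59: (23·59)/(10 + 0.13·59) = 135700/1767 ≈ 76.797
Max retention: S = 1000/(135700/1767) − 10 = 4100/1357 in (≈ 3.021 in)
Ia = 0.2S: 0.2·3.021 = 0.604 in (exactly 820/1357)
P − Ia = 5.720 − 0.604 = 173551/33925 ≈ 5.116 in (> 0, runoff occurs)
Q: (173551/33925)² ÷ (276051/33925) = 30119949601/9365030175 in (≈ 3.216 in)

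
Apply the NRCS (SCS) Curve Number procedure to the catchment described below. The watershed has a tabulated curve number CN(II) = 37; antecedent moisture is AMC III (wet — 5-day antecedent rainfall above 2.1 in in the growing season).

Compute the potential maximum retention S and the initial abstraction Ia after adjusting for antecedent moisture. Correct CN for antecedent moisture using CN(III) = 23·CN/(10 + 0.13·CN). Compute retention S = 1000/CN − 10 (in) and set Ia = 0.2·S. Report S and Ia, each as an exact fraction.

Adjust CN=37 to AMC III: 23·37/(10 + 0.13·37) → 851 ÷ (1481/100) = 85100/1481 ≈ 57.461
Max retention: S = 1000/(85100/1481) − 10 = 6300/851 in (≈ 7.403 in)
Initial abstraction Ia = S/5 = (6300/851)/5 = 1260/851 ≈ 1.481 in

S = 6300/851 in ≈ 7.403 in; Ia = 1260/851 in ≈ 1.481 in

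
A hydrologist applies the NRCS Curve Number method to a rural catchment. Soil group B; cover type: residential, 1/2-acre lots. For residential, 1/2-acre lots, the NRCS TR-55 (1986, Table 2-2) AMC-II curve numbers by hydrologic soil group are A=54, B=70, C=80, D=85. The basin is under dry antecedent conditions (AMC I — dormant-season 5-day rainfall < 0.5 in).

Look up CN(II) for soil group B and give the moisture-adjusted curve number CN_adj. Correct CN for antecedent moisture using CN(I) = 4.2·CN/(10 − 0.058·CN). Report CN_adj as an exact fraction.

NRCS table: residential, 1/2-acre lots, soil group B → CN(II) = 70
Adjust CN=70 to AMC I: 4.2·70/(10 − 0.058·70) → 294 ÷ (297/50) = 4900/99 ≈ 49.495

CN_adj = 4900/99 ≈ 49.495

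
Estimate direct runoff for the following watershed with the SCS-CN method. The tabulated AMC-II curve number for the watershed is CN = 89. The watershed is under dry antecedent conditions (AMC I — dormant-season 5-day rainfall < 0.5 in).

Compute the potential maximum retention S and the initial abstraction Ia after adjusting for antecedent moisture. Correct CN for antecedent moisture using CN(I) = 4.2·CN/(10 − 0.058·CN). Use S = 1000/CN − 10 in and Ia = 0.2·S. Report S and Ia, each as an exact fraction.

S = 5500/1869 in ≈ 2.943 in; Ia = 1100/1869 in ≈ 0.589 in

CN(I) from CN(II)=89: (4.2·89)/(10 − 0.058·89) = 186900/2419 ≈ 77.263
Retention S: 1000/CN − 10 with CN=77.263 → S = 5500/1869 ≈ 2.943 in
Initial abstraction Ia = S/5 = (5500/1869)/5 = 1100/1869 ≈ 0.589 in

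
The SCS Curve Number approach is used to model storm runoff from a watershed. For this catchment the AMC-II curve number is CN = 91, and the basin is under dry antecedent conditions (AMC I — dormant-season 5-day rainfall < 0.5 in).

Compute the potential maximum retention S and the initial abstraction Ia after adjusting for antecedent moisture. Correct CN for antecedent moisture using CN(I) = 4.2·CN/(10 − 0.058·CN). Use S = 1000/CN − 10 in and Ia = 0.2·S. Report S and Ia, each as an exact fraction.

S = 1500/637 in ≈ 2.355 in; Ia = 300/637 in ≈ 0.471 in

Dry (AMC I): CN(I) = 4.2·91/(10 − 0.058·91) = (1911/5)/(2361/500) = 63700/787 ≈ 80.940
S = 1000/(63700/787) − 10 = 1500/637 in ≈ 2.355 in
Initial abstraction Ia = S/5 = (1500/637)/5 = 300/637 ≈ 0.471 in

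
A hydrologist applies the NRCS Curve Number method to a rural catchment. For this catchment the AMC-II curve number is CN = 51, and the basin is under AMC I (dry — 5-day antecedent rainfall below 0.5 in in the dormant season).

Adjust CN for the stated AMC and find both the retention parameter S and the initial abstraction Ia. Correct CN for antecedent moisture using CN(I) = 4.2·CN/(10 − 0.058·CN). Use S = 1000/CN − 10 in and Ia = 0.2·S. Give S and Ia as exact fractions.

CN(I) from CN(II)=51: (4.2·51)/(10 − 0.058·51) = 15300/503 ≈ 30.417
Max retention: S = 1000/(15300/503) − 10 = 3500/153 in (≈ 22.876 in)
Initial abstraction Ia = S/5 = (3500/153)/5 = 700/153 ≈ 4.575 in

S = 3500/153 in ≈ 22.876 in; Ia = 700/153 in ≈ 4.575 in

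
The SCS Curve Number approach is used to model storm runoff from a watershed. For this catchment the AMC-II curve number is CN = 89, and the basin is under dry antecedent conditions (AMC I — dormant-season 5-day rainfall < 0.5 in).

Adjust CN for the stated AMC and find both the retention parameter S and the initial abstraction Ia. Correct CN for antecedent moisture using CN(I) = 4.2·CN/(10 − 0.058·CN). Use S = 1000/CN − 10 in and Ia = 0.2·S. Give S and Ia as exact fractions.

S = 5500/1869 in ≈ 2.943 in; Ia = 1100/1869 in ≈ 0.589 in

CN(I) from CN(II)=89: (4.2·89)/(10 − 0.058·89) = 186900/2419 ≈ 77.263
Retention S: 1000/CN − 10 with CN=77.263 → S = 5500/1869 ≈ 2.943 in
Ia = 0.2S: 0.2·2.943 = 0.589 in (exactly 1100/1869)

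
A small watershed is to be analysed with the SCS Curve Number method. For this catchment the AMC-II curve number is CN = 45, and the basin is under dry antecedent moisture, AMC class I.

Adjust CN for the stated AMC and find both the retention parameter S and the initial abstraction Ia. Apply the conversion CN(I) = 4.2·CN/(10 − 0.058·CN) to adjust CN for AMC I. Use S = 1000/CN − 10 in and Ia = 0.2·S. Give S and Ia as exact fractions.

S = 5500/189 in ≈ 29.101 in; Ia = 1100/189 in ≈ 5.820 in

Adjust CN=45 to AMC I: 4.2·45/(10 − 0.058·45) → 189 ÷ (739/100) = 18900/739 ≈ 25.575
Max retention: S = 1000/(18900/739) − 10 = 5500/189 in (≈ 29.101 in)
Ia = 0.2·(5500/189) = 1100/189 in ≈ 5.820 in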